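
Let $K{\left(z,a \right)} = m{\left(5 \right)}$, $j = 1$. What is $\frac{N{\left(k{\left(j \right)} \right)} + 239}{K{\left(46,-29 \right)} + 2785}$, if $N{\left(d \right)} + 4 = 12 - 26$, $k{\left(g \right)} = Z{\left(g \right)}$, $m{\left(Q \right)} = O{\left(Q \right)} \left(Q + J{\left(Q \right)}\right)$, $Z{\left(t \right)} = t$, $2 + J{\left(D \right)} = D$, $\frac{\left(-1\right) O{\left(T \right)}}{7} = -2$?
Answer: $\frac{221}{2897} \approx 0.076286$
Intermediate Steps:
$O{\left(T \right)} = 14$ ($O{\left(T \right)} = \left(-7\right) \left(-2\right) = 14$)
$J{\left(D \right)} = -2 + D$
$m{\left(Q \right)} = -28 + 28 Q$ ($m{\left(Q \right)} = 14 \left(Q + \left(-2 + Q\right)\right) = 14 \left(-2 + 2 Q\right) = -28 + 28 Q$)
$k{\left(g \right)} = g$
$K{\left(z,a \right)} = 112$ ($K{\left(z,a \right)} = -28 + 28 \cdot 5 = -28 + 140 = 112$)
$N{\left(d \right)} = -18$ ($N{\left(d \right)} = -4 + \left(12 - 26\right) = -4 - 14 = -18$)
$\frac{N{\left(k{\left(j \right)} \right)} + 239}{K{\left(46,-29 \right)} + 2785} = \frac{-18 + 239}{112 + 2785} = \frac{221}{2897}$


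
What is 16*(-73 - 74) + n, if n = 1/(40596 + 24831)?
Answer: -153884303/65427 ≈ -2352.0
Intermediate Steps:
n = 1/65427 ≈ 1.5284e-5
16*(-73 - 74) + n = 16*(-73 - 74) + 1/65427 = 16*(-147) + 1/65427 = -2352 + 1/65427 = -153884303/65427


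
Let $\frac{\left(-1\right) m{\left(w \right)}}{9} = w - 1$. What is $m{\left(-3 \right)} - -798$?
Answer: $834$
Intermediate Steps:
$m{\left(w \right)} = 9 - 9 w$ ($m{\left(w \right)} = - 9 \left(w - 1\right) = - 9 \left(-1 + w\right) = 9 - 9 w$)
$m{\left(-3 \right)} - -798 = \left(9 - -27\right) - -798 = \left(9 + 27\right) + 798 = 36 + 798 = 834$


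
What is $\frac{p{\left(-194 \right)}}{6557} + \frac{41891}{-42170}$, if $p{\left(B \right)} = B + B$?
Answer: $- \frac{291041247}{276508690} \approx -1.0526$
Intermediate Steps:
$p{\left(B \right)} = 2 B$
$\frac{p{\left(-194 \right)}}{6557} + \frac{41891}{-42170} = \frac{2 \left(-194\right)}{6557} + \frac{41891}{-42170} = \left(-388\right) \frac{1}{6557} + 41891 \left(- \frac{1}{42170}\right) = - \frac{388}{6557} - \frac{41891}{42170} = - \frac{291041247}{276508690}$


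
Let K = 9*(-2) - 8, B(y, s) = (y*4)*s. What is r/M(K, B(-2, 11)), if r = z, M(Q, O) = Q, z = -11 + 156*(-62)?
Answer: 9683/26 ≈ 372.42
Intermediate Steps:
B(y, s) = 4*s*y (B(y, s) = (4*y)*s = 4*s*y)
K = -26 (K = -18 - 8 = -26)
z = -9683 (z = -11 - 9672 = -9683)
r = -9683
r/M(K, B(-2, 11)) = -9683/(-26) = -9683*(-1/26) = 9683/26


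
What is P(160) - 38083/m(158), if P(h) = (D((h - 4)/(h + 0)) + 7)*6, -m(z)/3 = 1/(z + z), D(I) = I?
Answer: 240687431/60 ≈ 4.0115e+6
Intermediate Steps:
m(z) = -3/(2*z) (m(z) = -3/(z + z) = -3*1/(2*z) = -3/(2*z))
P(h) = 42 + 6*(-4 + h)/h (P(h) = ((h - 4)/(h + 0) + 7)*6 = ((-4 + h)/h + 7)*6 = (7 + (-4 + h)/h)*6 = 42 + 6*(-4 + h)/h)
P(160) - 38083/m(158) = (48 - 24/160) - 38083/((-3/2/158)) = (48 - 24*1/160) - 38083/((-3/2*1/158)) = (48 - 3/20) - 38083/(-3/316) = 957/20 - 38083*(-316/3) = 957/20 + 12034228/3 = 240687431/60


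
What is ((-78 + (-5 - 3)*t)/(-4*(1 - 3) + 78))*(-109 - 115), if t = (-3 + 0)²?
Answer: 16800/43 ≈ 390.70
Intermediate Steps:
t = 9 (t = (-3)² = 9)
((-78 + (-5 - 3)*t)/(-4*(1 - 3) + 78))*(-109 - 115) = ((-78 + (-5 - 3)*9)/(-4*(1 - 3) + 78))*(-109 - 115) = ((-78 - 8*9)/(-4*(-2) + 78))*(-224) = ((-78 - 72)/(8 + 78))*(-224) = -150/86*(-224) = -150*1/86*(-224) = -75/43*(-224) = 16800/43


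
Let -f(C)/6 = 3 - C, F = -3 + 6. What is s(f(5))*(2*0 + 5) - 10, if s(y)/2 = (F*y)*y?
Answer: 4310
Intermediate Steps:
F = 3
f(C) = -18 + 6*C (f(C) = -6*(3 - C) = -18 + 6*C)
s(y) = 6*y² (s(y) = 2*((3*y)*y) = 2*(3*y²) = 6*y²)
s(f(5))*(2*0 + 5) - 10 = (6*(-18 + 6*5)²)*(2*0 + 5) - 10 = (6*(-18 + 30)²)*(0 + 5) - 10 = (6*12²)*5 - 10 = (6*144)*5 - 10 = 864*5 - 10 = 4320 - 10 = 4310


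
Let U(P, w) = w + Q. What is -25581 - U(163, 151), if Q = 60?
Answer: -25792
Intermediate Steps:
U(P, w) = 60 + w (U(P, w) = w + 60 = 60 + w)
-25581 - U(163, 151) = -25581 - (60 + 151) = -25581 - 1*211 = -25581 - 211 = -25792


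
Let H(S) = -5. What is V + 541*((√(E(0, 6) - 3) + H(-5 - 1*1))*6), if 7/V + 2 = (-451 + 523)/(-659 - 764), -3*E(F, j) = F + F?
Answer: -47369101/2918 + 3246*I*√3 ≈ -16233.0 + 5622.2*I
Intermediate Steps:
E(F, j) = -2*F/3 (E(F, j) = -(F + F)/3 = -2*F/3)
V = -9961/2918 (V = 7/(-2 + (-451 + 523)/(-659 - 764)) = 7/(-2 + 72/(-1423)) = 7/(-2 + 72*(-1/1423)) = 7/(-2 - 72/1423) = 7/(-2918/1423) = 7*(-1423/2918) = -9961/2918 ≈ -3.4136)
V + 541*((√(E(0, 6) - 3) + H(-5 - 1*1))*6) = -9961/2918 + 541*((√(-⅔*0 - 3) - 5)*6) = -9961/2918 + 541*((√(0 - 3) - 5)*6) = -9961/2918 + 541*((√(-3) - 5)*6) = -9961/2918 + 541*((I*√3 - 5)*6) = -9961/2918 + 541*((-5 + I*√3)*6) = -9961/2918 + 541*(-30 + 6*I*√3) = -9961/2918 + (-16230 + 3246*I*√3) = -47369101/2918 + 3246*I*√3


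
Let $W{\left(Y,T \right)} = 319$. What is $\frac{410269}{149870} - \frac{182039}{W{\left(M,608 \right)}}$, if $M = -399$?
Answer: $- \frac{2468300829}{4346230} \approx -567.92$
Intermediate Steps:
$\frac{410269}{149870} - \frac{182039}{W{\left(M,608 \right)}} = \frac{410269}{149870} - \frac{182039}{319} = 410269 \cdot \frac{1}{149870} - \frac{16549}{29} = \frac{410269}{149870} - \frac{16549}{29} = - \frac{2468300829}{4346230}$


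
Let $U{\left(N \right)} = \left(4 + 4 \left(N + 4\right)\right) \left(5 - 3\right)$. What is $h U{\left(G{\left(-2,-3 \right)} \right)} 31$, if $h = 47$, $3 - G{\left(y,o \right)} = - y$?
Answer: $69936$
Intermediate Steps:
$G{\left(y,o \right)} = 3 + y$ ($G{\left(y,o \right)} = 3 - - y = 3 + y$)
$U{\left(N \right)} = 40 + 8 N$ ($U{\left(N \right)} = \left(4 + 4 \left(4 + N\right)\right) 2 = \left(4 + \left(16 + 4 N\right)\right) 2 = \left(20 + 4 N\right) 2 = 40 + 8 N$)
$h U{\left(G{\left(-2,-3 \right)} \right)} 31 = 47 \left(40 + 8 \left(3 - 2\right)\right) 31 = 47 \left(40 + 8 \cdot 1\right) 31 = 47 \left(40 + 8\right) 31 = 47 \cdot 48 \cdot 31 = 2256 \cdot 31 = 69936$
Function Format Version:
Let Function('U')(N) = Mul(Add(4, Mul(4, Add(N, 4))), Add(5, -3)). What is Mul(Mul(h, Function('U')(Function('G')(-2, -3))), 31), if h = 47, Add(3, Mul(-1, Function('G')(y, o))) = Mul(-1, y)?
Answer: 69936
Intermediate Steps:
Function('G')(y, o) = Add(3, y) (Function('G')(y, o) = Add(3, Mul(-1, Mul(-1, y))) = Add(3, y))
Function('U')(N) = Add(40, Mul(8, N)) (Function('U')(N) = Mul(Add(4, Mul(4, Add(4, N))), 2) = Mul(Add(4, Add(16, Mul(4, N))), 2) = Mul(Add(20, Mul(4, N)), 2) = Add(40, Mul(8, N)))
Mul(Mul(h, Function('U')(Function('G')(-2, -3))), 31) = Mul(Mul(47, Add(40, Mul(8, Add(3, -2)))), 31) = Mul(Mul(47, Add(40, Mul(8, 1))), 31) = Mul(Mul(47, Add(40, 8)), 31) = Mul(Mul(47, 48), 31) = Mul(2256, 31) = 69936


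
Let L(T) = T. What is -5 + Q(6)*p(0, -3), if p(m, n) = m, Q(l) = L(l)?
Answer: -5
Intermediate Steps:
Q(l) = l
-5 + Q(6)*p(0, -3) = -5 + 6*0 = -5 + 0 = -5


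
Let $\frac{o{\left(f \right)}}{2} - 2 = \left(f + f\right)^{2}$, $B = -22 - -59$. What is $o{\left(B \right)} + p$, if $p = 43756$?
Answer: $54712$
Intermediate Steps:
$B = 37$ ($B = -22 + 59 = 37$)
$o{\left(f \right)} = 4 + 8 f^{2}$ ($o{\left(f \right)} = 4 + 2 \left(f + f\right)^{2} = 4 + 2 \left(2 f\right)^{2} = 4 + 2 \cdot 4 f^{2} = 4 + 8 f^{2}$)
$o{\left(B \right)} + p = \left(4 + 8 \cdot 37^{2}\right) + 43756 = \left(4 + 8 \cdot 1369\right) + 43756 = \left(4 + 10952\right) + 43756 = 10956 + 43756 = 54712$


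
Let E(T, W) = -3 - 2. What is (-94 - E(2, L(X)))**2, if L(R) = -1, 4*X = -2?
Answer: 7921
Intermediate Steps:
X = -1/2 (X = (1/4)*(-2) = -1/2 ≈ -0.50000)
E(T, W) = -5
(-94 - E(2, L(X)))**2 = (-94 - 1*(-5))**2 = (-94 + 5)**2 = (-89)**2 = 7921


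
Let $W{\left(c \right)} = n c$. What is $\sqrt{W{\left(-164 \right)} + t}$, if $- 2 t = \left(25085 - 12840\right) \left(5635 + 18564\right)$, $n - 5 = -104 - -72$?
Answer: $\frac{i \sqrt{592615798}}{2} \approx 12172.0 i$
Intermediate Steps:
$n = -27$ ($n = 5 - 32 = -27$)
$t = - \frac{296316755}{2}$ ($t = - \frac{\left(25085 - 12840\right) \left(5635 + 18564\right)}{2} = - \frac{12245 \cdot 24199}{2} = \left(- \frac{1}{2}\right) 296316755 = - \frac{296316755}{2} \approx -1.4816 \cdot 10^{8}$)
$W{\left(c \right)} = - 27 c$
$\sqrt{W{\left(-164 \right)} + t} = \sqrt{\left(-27\right) \left(-164\right) - \frac{296316755}{2}} = \sqrt{4428 - \frac{296316755}{2}} = \sqrt{- \frac{296307899}{2}} = \frac{i \sqrt{592615798}}{2}$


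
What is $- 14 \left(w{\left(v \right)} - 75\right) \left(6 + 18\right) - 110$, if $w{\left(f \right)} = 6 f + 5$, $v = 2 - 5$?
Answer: $29458$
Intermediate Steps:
$v = -3$
$w{\left(f \right)} = 5 + 6 f$
$- 14 \left(w{\left(v \right)} - 75\right) \left(6 + 18\right) - 110 = - 14 \left(\left(5 + 6 \left(-3\right)\right) - 75\right) \left(6 + 18\right) - 110 = - 14 \left(\left(5 - 18\right) - 75\right) 24 - 110 = - 14 \left(-13 - 75\right) 24 - 110 = - 14 \left(\left(-88\right) 24\right) - 110 = \left(-14\right) \left(-2112\right) - 110 = 29568 - 110 = 29458$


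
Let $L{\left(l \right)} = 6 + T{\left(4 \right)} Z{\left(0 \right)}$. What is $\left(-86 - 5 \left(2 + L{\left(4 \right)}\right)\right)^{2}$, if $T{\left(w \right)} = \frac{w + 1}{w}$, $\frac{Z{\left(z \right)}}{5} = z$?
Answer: $15876$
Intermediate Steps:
$Z{\left(z \right)} = 5 z$
$T{\left(w \right)} = \frac{1 + w}{w}$
$L{\left(l \right)} = 6$ ($L{\left(l \right)} = 6 + \frac{1 + 4}{4} \cdot 5 \cdot 0 = 6 + \frac{1}{4} \cdot 5 \cdot 0 = 6 + \frac{5}{4} \cdot 0 = 6 + 0 = 6$)
$\left(-86 - 5 \left(2 + L{\left(4 \right)}\right)\right)^{2} = \left(-86 - 5 \left(2 + 6\right)\right)^{2} = \left(-86 - 40\right)^{2} = \left(-126\right)^{2} = 15876$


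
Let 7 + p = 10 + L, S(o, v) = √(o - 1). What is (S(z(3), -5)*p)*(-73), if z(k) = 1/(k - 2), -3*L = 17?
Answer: 0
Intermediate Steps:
L = -17/3 (L = -⅓*17 = -17/3 ≈ -5.6667)
z(k) = 1/(-2 + k)
S(o, v) = √(-1 + o)
p = -8/3 (p = -7 + (10 - 17/3) = -7 + 13/3 = -8/3 ≈ -2.6667)
(S(z(3), -5)*p)*(-73) = (√(-1 + 1/(-2 + 3))*(-8/3))*(-73) = (√(-1 + 1/1)*(-8/3))*(-73) = (√(-1 + 1)*(-8/3))*(-73) = (√0*(-8/3))*(-73) = (0*(-8/3))*(-73) = 0*(-73) = 0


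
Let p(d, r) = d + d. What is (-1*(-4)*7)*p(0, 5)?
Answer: 0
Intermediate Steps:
p(d, r) = 2*d
(-1*(-4)*7)*p(0, 5) = (-1*(-4)*7)*(2*0) = (4*7)*0 = 28*0 = 0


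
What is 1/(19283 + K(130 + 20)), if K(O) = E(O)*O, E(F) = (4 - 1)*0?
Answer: 1/19283 ≈ 5.1859e-5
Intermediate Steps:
E(F) = 0 (E(F) = 3*0 = 0)
K(O) = 0 (K(O) = 0*O = 0)
1/(19283 + K(130 + 20)) = 1/(19283 + 0) = 1/19283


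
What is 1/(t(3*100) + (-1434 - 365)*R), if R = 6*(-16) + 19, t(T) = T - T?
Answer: 1/138523 ≈ 7.2190e-6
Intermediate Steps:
t(T) = 0
R = -77 (R = -96 + 19 = -77)
1/(t(3*100) + (-1434 - 365)*R) = 1/(0 + (-1434 - 365)*(-77)) = 1/(0 - 1799*(-77)) = 1/(0 + 138523) = 1/138523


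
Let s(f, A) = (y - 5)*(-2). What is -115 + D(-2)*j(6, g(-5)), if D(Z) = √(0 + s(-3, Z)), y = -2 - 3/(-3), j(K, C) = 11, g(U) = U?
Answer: -115 + 22*√3 ≈ -76.895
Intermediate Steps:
y = -1 (y = -2 - 3*(-1)/3 = -2 - 1*(-1) = -2 + 1 = -1)
s(f, A) = 12 (s(f, A) = (-1 - 5)*(-2) = -6*(-2) = 12)
D(Z) = 2*√3 (D(Z) = √(0 + 12) = √12 = 2*√3)
-115 + D(-2)*j(6, g(-5)) = -115 + (2*√3)*11 = -115 + 22*√3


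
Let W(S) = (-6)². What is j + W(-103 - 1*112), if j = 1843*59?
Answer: 108773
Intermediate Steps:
W(S) = 36
j = 108737
j + W(-103 - 1*112) = 108737 + 36 = 108773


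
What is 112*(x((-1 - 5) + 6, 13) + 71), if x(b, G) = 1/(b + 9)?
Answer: 71680/9 ≈ 7964.4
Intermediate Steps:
x(b, G) = 1/(9 + b)
112*(x((-1 - 5) + 6, 13) + 71) = 112*(1/(9 + ((-1 - 5) + 6)) + 71) = 112*(1/(9 + (-6 + 6)) + 71) = 112*(1/(9 + 0) + 71) = 112*(1/9 + 71) = 112*(⅑ + 71) = 112*(640/9) = 71680/9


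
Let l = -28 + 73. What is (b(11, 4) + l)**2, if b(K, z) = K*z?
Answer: 7921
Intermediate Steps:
l = 45
(b(11, 4) + l)**2 = (11*4 + 45)**2 = (44 + 45)**2 = 89**2 = 7921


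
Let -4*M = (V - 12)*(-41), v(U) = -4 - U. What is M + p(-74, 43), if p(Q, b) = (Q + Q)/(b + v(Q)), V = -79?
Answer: -422195/452 ≈ -934.06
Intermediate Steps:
p(Q, b) = 2*Q/(-4 + b - Q) (p(Q, b) = (Q + Q)/(b + (-4 - Q)) = (2*Q)/(-4 + b - Q) = 2*Q/(-4 + b - Q))
M = -3731/4 (M = -(-79 - 12)*(-41)/4 = -(-91)*(-41)/4 = -1/4*3731 = -3731/4 ≈ -932.75)
M + p(-74, 43) = -3731/4 + 2*(-74)/(-4 + 43 - 1*(-74)) = -3731/4 + 2*(-74)/(-4 + 43 + 74) = -3731/4 + 2*(-74)/113 = -3731/4 + 2*(-74)*(1/113) = -3731/4 - 148/113 = -422195/452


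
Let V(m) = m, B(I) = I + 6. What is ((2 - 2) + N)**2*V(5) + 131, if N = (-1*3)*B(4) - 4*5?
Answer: 12631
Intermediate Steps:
B(I) = 6 + I
N = -50 (N = (-1*3)*(6 + 4) - 4*5 = -3*10 - 20 = -30 - 20 = -50)
((2 - 2) + N)**2*V(5) + 131 = ((2 - 2) - 50)**2*5 + 131 = (0 - 50)**2*5 + 131 = (-50)**2*5 + 131 = 2500*5 + 131 = 12500 + 131 = 12631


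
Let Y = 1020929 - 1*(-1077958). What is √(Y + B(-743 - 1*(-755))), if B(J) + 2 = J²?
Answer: √2099029 ≈ 1448.8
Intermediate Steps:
Y = 2098887 (Y = 1020929 + 1077958 = 2098887)
B(J) = -2 + J²
√(Y + B(-743 - 1*(-755))) = √(2098887 + (-2 + (-743 - 1*(-755))²)) = √(2098887 + (-2 + (-743 + 755)²)) = √(2098887 + (-2 + 12²)) = √(2098887 + (-2 + 144)) = √(2098887 + 142) = √2099029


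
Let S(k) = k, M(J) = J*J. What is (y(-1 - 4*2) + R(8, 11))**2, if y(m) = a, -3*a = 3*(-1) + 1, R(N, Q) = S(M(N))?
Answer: 37636/9 ≈ 4181.8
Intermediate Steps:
M(J) = J**2
R(N, Q) = N**2
a = 2/3 (a = -(3*(-1) + 1)/3 = -(-3 + 1)/3 = -1/3*(-2) = 2/3 ≈ 0.66667)
y(m) = 2/3
(y(-1 - 4*2) + R(8, 11))**2 = (2/3 + 8**2)**2 = (2/3 + 64)**2 = (194/3)**2 = 37636/9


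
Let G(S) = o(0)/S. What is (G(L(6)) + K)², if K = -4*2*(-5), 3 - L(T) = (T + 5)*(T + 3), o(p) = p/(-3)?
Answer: 1600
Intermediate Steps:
o(p) = -p/3 (o(p) = p*(-⅓) = -p/3)
L(T) = 3 - (3 + T)*(5 + T) (L(T) = 3 - (T + 5)*(T + 3) = 3 - (5 + T)*(3 + T) = 3 - (3 + T)*(5 + T))
K = 40 (K = -8*(-5) = 40)
G(S) = 0 (G(S) = (-⅓*0)/S = 0/S = 0)
(G(L(6)) + K)² = (0 + 40)² = 40² = 1600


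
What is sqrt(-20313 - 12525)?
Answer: I*sqrt(32838) ≈ 181.21*I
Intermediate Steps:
sqrt(-20313 - 12525) = sqrt(-32838) = I*sqrt(32838)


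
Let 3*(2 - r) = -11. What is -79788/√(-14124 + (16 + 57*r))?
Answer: 26596*I*√13785/4595 ≈ 679.57*I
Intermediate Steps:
r = 17/3 (r = 2 - ⅓*(-11) = 2 + 11/3 = 17/3 ≈ 5.6667)
-79788/√(-14124 + (16 + 57*r)) = -79788/√(-14124 + (16 + 57*(17/3))) = -79788/√(-14124 + (16 + 323)) = -79788/√(-14124 + 339) = -79788*(-I*√13785/13785) = -(-26596)*I*√13785/4595 = 26596*I*√13785/4595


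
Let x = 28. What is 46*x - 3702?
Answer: -2414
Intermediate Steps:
46*x - 3702 = 46*28 - 3702 = 1288 - 3702 = -2414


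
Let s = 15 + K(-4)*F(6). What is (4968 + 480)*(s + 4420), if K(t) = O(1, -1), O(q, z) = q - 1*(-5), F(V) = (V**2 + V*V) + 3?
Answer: 26613480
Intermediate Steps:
F(V) = 3 + 2*V**2 (F(V) = (V**2 + V**2) + 3 = 2*V**2 + 3 = 3 + 2*V**2)
O(q, z) = 5 + q (O(q, z) = q + 5 = 5 + q)
K(t) = 6 (K(t) = 5 + 1 = 6)
s = 465 (s = 15 + 6*(3 + 2*6**2) = 15 + 6*(3 + 2*36) = 15 + 6*(3 + 72) = 15 + 6*75 = 15 + 450 = 465)
(4968 + 480)*(s + 4420) = (4968 + 480)*(465 + 4420) = 5448*4885 = 26613480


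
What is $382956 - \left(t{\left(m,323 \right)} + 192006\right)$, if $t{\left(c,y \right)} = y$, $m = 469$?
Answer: $190627$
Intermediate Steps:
$382956 - \left(t{\left(m,323 \right)} + 192006\right) = 382956 - \left(323 + 192006\right) = 382956 - 192329 = 190627$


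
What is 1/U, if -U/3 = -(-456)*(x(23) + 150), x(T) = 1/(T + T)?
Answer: -23/4720284 ≈ -4.8726e-6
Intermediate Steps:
x(T) = 1/(2*T)
U = -4720284/23 (U = -(-3)*(-456*((½)/23 + 150)) = -(-3)*(-456*((½)*(1/23) + 150)) = -(-3)*(-456*(1/46 + 150)) = -(-3)*(-456*6901/46) = -(-3)*(-1573428)/23 = -3*1573428/23 = -4720284/23 ≈ -2.0523e+5)
1/U = 1/(-4720284/23) = -23/4720284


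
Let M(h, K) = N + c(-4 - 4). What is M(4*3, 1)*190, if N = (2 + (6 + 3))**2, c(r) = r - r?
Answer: 22990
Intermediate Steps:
c(r) = 0
N = 121 (N = (2 + 9)**2 = 11**2 = 121)
M(h, K) = 121 (M(h, K) = 121 + 0 = 121)
M(4*3, 1)*190 = 121*190 = 22990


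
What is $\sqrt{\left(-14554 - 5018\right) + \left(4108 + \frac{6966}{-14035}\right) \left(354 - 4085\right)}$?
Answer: $\frac{i \sqrt{61685949742610}}{2005} \approx 3917.2 i$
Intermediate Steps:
$\sqrt{\left(-14554 - 5018\right) + \left(4108 + \frac{6966}{-14035}\right) \left(354 - 4085\right)} = \sqrt{-19572 + \left(4108 + 6966 \left(- \frac{1}{14035}\right)\right) \left(-3731\right)} = \sqrt{-19572 + \left(4108 - \frac{6966}{14035}\right) \left(-3731\right)} = \sqrt{-19572 + \frac{57648814}{14035} \left(-3731\right)} = \sqrt{-19572 - \frac{30726817862}{2005}} = \sqrt{- \frac{30766059722}{2005}} = \frac{i \sqrt{61685949742610}}{2005}$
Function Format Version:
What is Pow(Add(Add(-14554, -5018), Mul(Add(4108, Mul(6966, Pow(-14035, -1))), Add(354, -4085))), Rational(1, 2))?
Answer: Mul(Rational(1, 2005), I, Pow(61685949742610, Rational(1, 2))) ≈ Mul(3917.2, I)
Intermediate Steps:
Pow(Add(Add(-14554, -5018), Mul(Add(4108, Mul(6966, Pow(-14035, -1))), Add(354, -4085))), Rational(1, 2)) = Pow(Add(-19572, Mul(Add(4108, Mul(6966, Rational(-1, 14035))), -3731)), Rational(1, 2)) = Pow(Add(-19572, Mul(Add(4108, Rational(-6966, 14035)), -3731)), Rational(1, 2)) = Pow(Add(-19572, Mul(Rational(57648814, 14035), -3731)), Rational(1, 2)) = Pow(Add(-19572, Rational(-30726817862, 2005)), Rational(1, 2)) = Pow(Rational(-30766059722, 2005), Rational(1, 2)) = Mul(Rational(1, 2005), I, Pow(61685949742610, Rational(1, 2)))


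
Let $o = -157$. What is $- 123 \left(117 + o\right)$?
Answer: $4920$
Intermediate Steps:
$- 123 \left(117 + o\right) = - 123 \left(117 - 157\right) = \left(-123\right) \left(-40\right) = 4920$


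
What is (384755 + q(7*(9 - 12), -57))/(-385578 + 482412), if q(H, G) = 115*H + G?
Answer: 382283/96834 ≈ 3.9478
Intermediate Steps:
q(H, G) = G + 115*H
(384755 + q(7*(9 - 12), -57))/(-385578 + 482412) = (384755 + (-57 + 115*(7*(9 - 12))))/(-385578 + 482412) = (384755 + (-57 + 115*(7*(-3))))/96834 = (384755 + (-57 + 115*(-21)))*(1/96834) = (384755 + (-57 - 2415))*(1/96834) = (384755 - 2472)*(1/96834) = 382283*(1/96834) = 382283/96834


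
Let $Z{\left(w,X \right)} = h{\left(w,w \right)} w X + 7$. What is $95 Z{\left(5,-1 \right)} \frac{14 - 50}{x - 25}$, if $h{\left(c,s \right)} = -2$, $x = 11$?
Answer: $\frac{29070}{7} \approx 4152.9$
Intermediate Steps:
$Z{\left(w,X \right)} = 7 - 2 X w$ ($Z{\left(w,X \right)} = - 2 w X + 7 = - 2 X w + 7 = 7 - 2 X w$)
$95 Z{\left(5,-1 \right)} \frac{14 - 50}{x - 25} = 95 \left(7 - \left(-2\right) 5\right) \frac{14 - 50}{11 - 25} = 95 \left(7 + 10\right) \left(- \frac{36}{-14}\right) = 95 \cdot 17 \left(\left(-36\right) \left(- \frac{1}{14}\right)\right) = 1615 \cdot \frac{18}{7} = \frac{29070}{7}$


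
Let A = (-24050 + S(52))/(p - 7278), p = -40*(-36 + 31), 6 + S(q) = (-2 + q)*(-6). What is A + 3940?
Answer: 13955838/3539 ≈ 3943.4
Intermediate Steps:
S(q) = 6 - 6*q (S(q) = -6 + (-2 + q)*(-6) = -6 + (12 - 6*q) = 6 - 6*q)
p = 200 (p = -40*(-5) = 200)
A = 12178/3539 (A = (-24050 + (6 - 6*52))/(200 - 7278) = (-24050 + (6 - 312))/(-7078) = (-24050 - 306)*(-1/7078) = -24356*(-1/7078) = 12178/3539 ≈ 3.4411)
A + 3940 = 12178/3539 + 3940 = 13955838/3539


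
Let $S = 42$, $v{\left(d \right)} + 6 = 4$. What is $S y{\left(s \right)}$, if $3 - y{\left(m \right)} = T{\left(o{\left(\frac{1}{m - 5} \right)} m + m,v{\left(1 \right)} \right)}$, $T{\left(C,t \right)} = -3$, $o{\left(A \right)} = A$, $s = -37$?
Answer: $252$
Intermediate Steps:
$v{\left(d \right)} = -2$ ($v{\left(d \right)} = -6 + 4 = -2$)
$y{\left(m \right)} = 6$ ($y{\left(m \right)} = 3 - -3 = 3 + 3 = 6$)
$S y{\left(s \right)} = 42 \cdot 6 = 252$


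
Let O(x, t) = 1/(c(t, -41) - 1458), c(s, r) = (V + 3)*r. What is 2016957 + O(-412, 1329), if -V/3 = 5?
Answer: 1948380461/966 ≈ 2.0170e+6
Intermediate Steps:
V = -15 (V = -3*5 = -15)
c(s, r) = -12*r (c(s, r) = (-15 + 3)*r = -12*r)
O(x, t) = -1/966 (O(x, t) = 1/(-12*(-41) - 1458) = 1/(492 - 1458) = 1/(-966) = -1/966)
2016957 + O(-412, 1329) = 2016957 - 1/966 = 1948380461/966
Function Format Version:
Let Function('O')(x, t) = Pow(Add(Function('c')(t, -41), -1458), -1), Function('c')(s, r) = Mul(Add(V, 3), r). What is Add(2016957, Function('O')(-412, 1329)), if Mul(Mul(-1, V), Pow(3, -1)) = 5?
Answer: Rational(1948380461, 966) ≈ 2.0170e+6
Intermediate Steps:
V = -15 (V = Mul(-3, 5) = -15)
Function('c')(s, r) = Mul(-12, r) (Function('c')(s, r) = Mul(Add(-15, 3), r) = Mul(-12, r))
Function('O')(x, t) = Rational(-1, 966) (Function('O')(x, t) = Pow(Add(Mul(-12, -41), -1458), -1) = Pow(Add(492, -1458), -1) = Pow(-966, -1) = Rational(-1, 966))
Add(2016957, Function('O')(-412, 1329)) = Add(2016957, Rational(-1, 966)) = Rational(1948380461, 966)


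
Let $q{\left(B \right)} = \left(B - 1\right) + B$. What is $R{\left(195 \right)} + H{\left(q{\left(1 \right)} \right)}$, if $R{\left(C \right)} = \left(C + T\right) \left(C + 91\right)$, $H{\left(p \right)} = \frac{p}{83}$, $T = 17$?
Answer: $\frac{5032457}{83} \approx 60632.0$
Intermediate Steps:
$q{\left(B \right)} = -1 + 2 B$ ($q{\left(B \right)} = \left(-1 + B\right) + B = -1 + 2 B$)
$H{\left(p \right)} = \frac{p}{83}$ ($H{\left(p \right)} = p \frac{1}{83} = \frac{p}{83}$)
$R{\left(C \right)} = \left(17 + C\right) \left(91 + C\right)$ ($R{\left(C \right)} = \left(C + 17\right) \left(C + 91\right) = \left(17 + C\right) \left(91 + C\right)$)
$R{\left(195 \right)} + H{\left(q{\left(1 \right)} \right)} = \left(1547 + 195^{2} + 108 \cdot 195\right) + \frac{-1 + 2 \cdot 1}{83} = \left(1547 + 38025 + 21060\right) + \frac{-1 + 2}{83} = 60632 + \frac{1}{83} \cdot 1 = 60632 + \frac{1}{83} = \frac{5032457}{83}$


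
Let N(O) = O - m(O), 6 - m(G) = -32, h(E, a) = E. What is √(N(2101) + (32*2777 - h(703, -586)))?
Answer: 4*√5639 ≈ 300.37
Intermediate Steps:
m(G) = 38 (m(G) = 6 - 1*(-32) = 6 + 32 = 38)
N(O) = -38 + O (N(O) = O - 1*38 = O - 38 = -38 + O)
√(N(2101) + (32*2777 - h(703, -586))) = √((-38 + 2101) + (32*2777 - 1*703)) = √(2063 + (88864 - 703)) = √(2063 + 88161) = √90224 = 4*√5639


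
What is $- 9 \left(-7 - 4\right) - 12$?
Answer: $87$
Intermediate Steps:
$- 9 \left(-7 - 4\right) - 12 = \left(-9\right) \left(-11\right) - 12 = 99 - 12 = 87$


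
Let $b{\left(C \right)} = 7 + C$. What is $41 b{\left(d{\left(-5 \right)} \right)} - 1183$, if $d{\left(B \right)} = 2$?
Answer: $-814$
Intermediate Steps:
$41 b{\left(d{\left(-5 \right)} \right)} - 1183 = 41 \left(7 + 2\right) - 1183 = 41 \cdot 9 - 1183 = 369 - 1183 = -814$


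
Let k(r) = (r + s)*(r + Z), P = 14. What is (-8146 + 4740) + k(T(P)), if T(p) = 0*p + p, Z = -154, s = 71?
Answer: -15306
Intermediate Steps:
T(p) = p (T(p) = 0 + p = p)
k(r) = (-154 + r)*(71 + r) (k(r) = (r + 71)*(r - 154) = (71 + r)*(-154 + r) = (-154 + r)*(71 + r))
(-8146 + 4740) + k(T(P)) = (-8146 + 4740) + (-10934 + 14² - 83*14) = -3406 + (-10934 + 196 - 1162) = -3406 - 11900 = -15306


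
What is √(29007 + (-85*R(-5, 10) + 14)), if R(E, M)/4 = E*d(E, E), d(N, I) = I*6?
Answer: I*√21979 ≈ 148.25*I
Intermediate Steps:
d(N, I) = 6*I
R(E, M) = 24*E² (R(E, M) = 4*(E*(6*E)) = 4*(6*E²) = 24*E²)
√(29007 + (-85*R(-5, 10) + 14)) = √(29007 + (-2040*(-5)² + 14)) = √(29007 + (-2040*25 + 14)) = √(29007 + (-85*600 + 14)) = √(29007 + (-51000 + 14)) = √(29007 - 50986) = √(-21979) = I*√21979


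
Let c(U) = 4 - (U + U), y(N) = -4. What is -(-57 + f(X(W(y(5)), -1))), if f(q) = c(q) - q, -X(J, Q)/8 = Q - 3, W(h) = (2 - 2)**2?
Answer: 149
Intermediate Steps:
W(h) = 0 (W(h) = 0**2 = 0)
c(U) = 4 - 2*U
X(J, Q) = 24 - 8*Q (X(J, Q) = -8*(Q - 3) = -8*(-3 + Q) = 24 - 8*Q)
f(q) = 4 - 3*q (f(q) = (4 - 2*q) - q = 4 - 3*q)
-(-57 + f(X(W(y(5)), -1))) = -(-57 + (4 - 3*(24 - 8*(-1)))) = -(-57 + (4 - 3*(24 + 8))) = -(-57 + (4 - 3*32)) = -(-57 + (4 - 96)) = -(-57 - 92) = -1*(-149) = 149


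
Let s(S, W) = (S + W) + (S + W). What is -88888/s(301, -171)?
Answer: -22222/65 ≈ -341.88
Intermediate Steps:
s(S, W) = 2*S + 2*W
-88888/s(301, -171) = -88888/(2*301 + 2*(-171)) = -88888/(602 - 342) = -88888/260 = -88888*1/260 = -22222/65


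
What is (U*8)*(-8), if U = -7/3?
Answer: 448/3 ≈ 149.33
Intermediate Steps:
U = -7/3 (U = -7*⅓ = -7/3 ≈ -2.3333)
(U*8)*(-8) = -7/3*8*(-8) = -56/3*(-8) = 448/3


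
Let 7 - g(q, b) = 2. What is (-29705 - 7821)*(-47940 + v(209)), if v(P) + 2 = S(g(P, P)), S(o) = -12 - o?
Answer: 1799709434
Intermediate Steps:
g(q, b) = 5 (g(q, b) = 7 - 1*2 = 7 - 2 = 5)
v(P) = -19 (v(P) = -2 + (-12 - 1*5) = -2 + (-12 - 5) = -2 - 17 = -19)
(-29705 - 7821)*(-47940 + v(209)) = (-29705 - 7821)*(-47940 - 19) = -37526*(-47959) = 1799709434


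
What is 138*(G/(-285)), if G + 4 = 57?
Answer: -2438/95 ≈ -25.663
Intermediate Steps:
G = 53 (G = -4 + 57 = 53)
138*(G/(-285)) = 138*(53/(-285)) = 138*(53*(-1/285)) = 138*(-53/285) = -2438/95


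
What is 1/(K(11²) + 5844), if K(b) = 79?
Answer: 1/5923 ≈ 0.00016883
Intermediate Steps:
1/(K(11²) + 5844) = 1/(79 + 5844) = 1/5923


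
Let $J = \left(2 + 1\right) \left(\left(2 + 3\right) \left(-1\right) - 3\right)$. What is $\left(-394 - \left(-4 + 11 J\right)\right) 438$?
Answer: $-55188$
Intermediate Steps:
$J = -24$ ($J = 3 \left(5 \left(-1\right) - 3\right) = 3 \left(-5 - 3\right) = 3 \left(-8\right) = -24$)
$\left(-394 - \left(-4 + 11 J\right)\right) 438 = \left(-394 + \left(4 - -264\right)\right) 438 = \left(-394 + \left(4 + 264\right)\right) 438 = \left(-394 + 268\right) 438 = \left(-126\right) 438 = -55188$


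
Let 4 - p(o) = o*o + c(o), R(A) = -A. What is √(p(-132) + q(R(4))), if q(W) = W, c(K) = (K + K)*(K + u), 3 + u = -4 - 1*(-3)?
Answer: 4*I*√3333 ≈ 230.93*I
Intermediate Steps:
u = -4 (u = -3 + (-4 - 1*(-3)) = -3 + (-4 + 3) = -3 - 1 = -4)
c(K) = 2*K*(-4 + K) (c(K) = (K + K)*(K - 4) = (2*K)*(-4 + K) = 2*K*(-4 + K))
p(o) = 4 - o² - 2*o*(-4 + o) (p(o) = 4 - (o*o + 2*o*(-4 + o)) = 4 - (o² + 2*o*(-4 + o)) = 4 + (-o² - 2*o*(-4 + o)) = 4 - o² - 2*o*(-4 + o))
√(p(-132) + q(R(4))) = √((4 - 3*(-132)² + 8*(-132)) - 1*4) = √((4 - 3*17424 - 1056) - 4) = √((4 - 52272 - 1056) - 4) = √(-53324 - 4) = √(-53328) = 4*I*√3333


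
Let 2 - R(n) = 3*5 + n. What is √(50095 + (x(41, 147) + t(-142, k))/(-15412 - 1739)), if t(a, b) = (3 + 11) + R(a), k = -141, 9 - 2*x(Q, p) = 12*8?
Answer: √58943132958282/34302 ≈ 223.82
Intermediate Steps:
R(n) = -13 - n (R(n) = 2 - (3*5 + n) = 2 - (15 + n) = 2 + (-15 - n) = -13 - n)
x(Q, p) = -87/2 (x(Q, p) = 9/2 - 6*8 = 9/2 - ½*96 = 9/2 - 48 = -87/2)
t(a, b) = 1 - a (t(a, b) = (3 + 11) + (-13 - a) = 14 + (-13 - a) = 1 - a)
√(50095 + (x(41, 147) + t(-142, k))/(-15412 - 1739)) = √(50095 + (-87/2 + (1 - 1*(-142)))/(-15412 - 1739)) = √(50095 + (-87/2 + (1 + 142))/(-17151)) = √(50095 + (-87/2 + 143)*(-1/17151)) = √(50095 + (199/2)*(-1/17151)) = √(50095 - 199/34302) = √(1718358491/34302) = √58943132958282/34302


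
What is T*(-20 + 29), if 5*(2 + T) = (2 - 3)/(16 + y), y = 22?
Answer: -3429/190 ≈ -18.047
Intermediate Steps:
T = -381/190 (T = -2 + ((2 - 3)/(16 + 22))/5 = -2 + (-1/38)/5 = -2 + (-1*1/38)/5 = -2 + (⅕)*(-1/38) = -2 - 1/190 = -381/190 ≈ -2.0053)
T*(-20 + 29) = -381*(-20 + 29)/190 = -381/190*9 = -3429/190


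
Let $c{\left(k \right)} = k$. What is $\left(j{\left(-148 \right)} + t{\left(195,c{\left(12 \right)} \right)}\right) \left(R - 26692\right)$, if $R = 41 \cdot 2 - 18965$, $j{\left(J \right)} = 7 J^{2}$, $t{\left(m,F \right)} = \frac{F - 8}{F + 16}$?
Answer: $- \frac{48915510775}{7} \approx -6.9879 \cdot 10^{9}$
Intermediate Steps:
$t{\left(m,F \right)} = \frac{-8 + F}{16 + F}$
$R = -18883$ ($R = 82 - 18965 = -18883$)
$\left(j{\left(-148 \right)} + t{\left(195,c{\left(12 \right)} \right)}\right) \left(R - 26692\right) = \left(7 \left(-148\right)^{2} + \frac{-8 + 12}{16 + 12}\right) \left(-18883 - 26692\right) = \left(7 \cdot 21904 + \frac{1}{28} \cdot 4\right) \left(-45575\right) = \left(153328 + \frac{1}{28} \cdot 4\right) \left(-45575\right) = \left(153328 + \frac{1}{7}\right) \left(-45575\right) = \frac{1073297}{7} \left(-45575\right) = - \frac{48915510775}{7}$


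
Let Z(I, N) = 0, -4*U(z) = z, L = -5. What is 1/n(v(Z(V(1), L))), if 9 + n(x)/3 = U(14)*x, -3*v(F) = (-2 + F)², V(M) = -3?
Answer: -1/13 ≈ -0.076923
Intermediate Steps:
U(z) = -z/4
v(F) = -(-2 + F)²/3
n(x) = -27 - 21*x/2 (n(x) = -27 + 3*((-¼*14)*x) = -27 + 3*(-7*x/2) = -27 - 21*x/2)
1/n(v(Z(V(1), L))) = 1/(-27 - (-7)*(-2 + 0)²/2) = 1/(-27 - (-7)*(-2)²/2) = 1/(-27 - (-7)*4/2) = 1/(-27 - 21/2*(-4/3)) = 1/(-27 + 14) = 1/(-13) = -1/13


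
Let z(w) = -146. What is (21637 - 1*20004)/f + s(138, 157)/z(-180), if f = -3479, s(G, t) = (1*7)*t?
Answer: -57209/7154 ≈ -7.9968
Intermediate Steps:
s(G, t) = 7*t
(21637 - 1*20004)/f + s(138, 157)/z(-180) = (21637 - 1*20004)/(-3479) + (7*157)/(-146) = (21637 - 20004)*(-1/3479) + 1099*(-1/146) = 1633*(-1/3479) - 1099/146 = -23/49 - 1099/146 = -57209/7154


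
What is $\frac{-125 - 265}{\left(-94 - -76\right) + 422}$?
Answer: $- \frac{195}{202} \approx -0.96535$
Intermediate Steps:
$\frac{-125 - 265}{\left(-94 - -76\right) + 422} = - \frac{390}{\left(-94 + 76\right) + 422} = - \frac{390}{-18 + 422} = - \frac{390}{404} = \left(-390\right) \frac{1}{404} = - \frac{195}{202}$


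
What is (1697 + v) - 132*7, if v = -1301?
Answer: -528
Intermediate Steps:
(1697 + v) - 132*7 = (1697 - 1301) - 132*7 = 396 - 924 = -528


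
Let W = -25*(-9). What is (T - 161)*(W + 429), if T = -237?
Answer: -260292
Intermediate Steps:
W = 225
(T - 161)*(W + 429) = (-237 - 161)*(225 + 429) = -398*654 = -260292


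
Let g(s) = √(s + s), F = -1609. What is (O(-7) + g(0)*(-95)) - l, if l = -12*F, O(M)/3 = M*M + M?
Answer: -19182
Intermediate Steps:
O(M) = 3*M + 3*M² (O(M) = 3*(M*M + M) = 3*(M² + M) = 3*(M + M²) = 3*M + 3*M²)
g(s) = √2*√s (g(s) = √(2*s) = √2*√s)
l = 19308 (l = -12*(-1609) = 19308)
(O(-7) + g(0)*(-95)) - l = (3*(-7)*(1 - 7) + (√2*√0)*(-95)) - 1*19308 = (3*(-7)*(-6) + (√2*0)*(-95)) - 19308 = (126 + 0*(-95)) - 19308 = (126 + 0) - 19308 = 126 - 19308 = -19182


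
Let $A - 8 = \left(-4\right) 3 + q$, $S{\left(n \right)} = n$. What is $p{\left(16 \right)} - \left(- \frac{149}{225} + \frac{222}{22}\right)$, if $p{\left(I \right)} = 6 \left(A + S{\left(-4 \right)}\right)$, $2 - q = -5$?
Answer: $- \frac{38186}{2475} \approx -15.429$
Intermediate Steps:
$q = 7$ ($q = 2 - -5 = 2 + 5 = 7$)
$A = 3$ ($A = 8 + \left(\left(-4\right) 3 + 7\right) = 8 + \left(-12 + 7\right) = 8 - 5 = 3$)
$p{\left(I \right)} = -6$ ($p{\left(I \right)} = 6 \left(3 - 4\right) = 6 \left(-1\right) = -6$)
$p{\left(16 \right)} - \left(- \frac{149}{225} + \frac{222}{22}\right) = -6 - \left(- \frac{149}{225} + \frac{222}{22}\right) = -6 - \left(\left(-149\right) \frac{1}{225} + 222 \cdot \frac{1}{22}\right) = -6 - \left(- \frac{149}{225} + \frac{111}{11}\right) = -6 - \frac{23336}{2475} = - \frac{38186}{2475}$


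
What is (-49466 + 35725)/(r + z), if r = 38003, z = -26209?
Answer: -13741/11794 ≈ -1.1651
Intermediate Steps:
(-49466 + 35725)/(r + z) = (-49466 + 35725)/(38003 - 26209) = -13741/11794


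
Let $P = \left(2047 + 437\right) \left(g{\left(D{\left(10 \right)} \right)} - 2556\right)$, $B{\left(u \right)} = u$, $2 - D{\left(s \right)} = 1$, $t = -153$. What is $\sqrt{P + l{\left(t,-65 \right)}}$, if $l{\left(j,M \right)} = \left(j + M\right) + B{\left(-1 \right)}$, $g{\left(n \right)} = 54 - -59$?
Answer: $i \sqrt{6068631} \approx 2463.5 i$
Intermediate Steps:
$D{\left(s \right)} = 1$ ($D{\left(s \right)} = 2 - 1 = 1$)
$g{\left(n \right)} = 113$ ($g{\left(n \right)} = 54 + 59 = 113$)
$l{\left(j,M \right)} = -1 + M + j$ ($l{\left(j,M \right)} = \left(j + M\right) - 1 = \left(M + j\right) - 1 = -1 + M + j$)
$P = -6068412$ ($P = \left(2047 + 437\right) \left(113 - 2556\right) = 2484 \left(-2443\right) = -6068412$)
$\sqrt{P + l{\left(t,-65 \right)}} = \sqrt{-6068412 - 219} = \sqrt{-6068631} = i \sqrt{6068631}$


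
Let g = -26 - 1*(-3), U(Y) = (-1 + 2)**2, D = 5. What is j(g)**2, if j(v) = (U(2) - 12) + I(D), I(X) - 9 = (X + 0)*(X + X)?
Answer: 2304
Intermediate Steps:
U(Y) = 1 (U(Y) = 1**2 = 1)
g = -23 (g = -26 + 3 = -23)
I(X) = 9 + 2*X**2 (I(X) = 9 + (X + 0)*(X + X) = 9 + X*(2*X) = 9 + 2*X**2)
j(v) = 48 (j(v) = (1 - 12) + (9 + 2*5**2) = -11 + (9 + 2*25) = -11 + (9 + 50) = -11 + 59 = 48)
j(g)**2 = 48**2 = 2304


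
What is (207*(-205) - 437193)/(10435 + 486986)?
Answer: -17764/18423 ≈ -0.96423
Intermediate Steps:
(207*(-205) - 437193)/(10435 + 486986) = (-42435 - 437193)/497421 = -479628*1/497421 = -17764/18423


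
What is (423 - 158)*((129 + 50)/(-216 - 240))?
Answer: -47435/456 ≈ -104.02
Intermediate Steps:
(423 - 158)*((129 + 50)/(-216 - 240)) = 265*(179/(-456)) = 265*(179*(-1/456)) = 265*(-179/456) = -47435/456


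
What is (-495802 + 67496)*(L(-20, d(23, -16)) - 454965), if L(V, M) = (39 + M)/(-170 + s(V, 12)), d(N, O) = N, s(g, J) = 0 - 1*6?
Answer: 8574033167503/44 ≈ 1.9486e+11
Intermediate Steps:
s(g, J) = -6 (s(g, J) = 0 - 6 = -6)
L(V, M) = -39/176 - M/176 (L(V, M) = (39 + M)/(-170 - 6) = (39 + M)/(-176) = (39 + M)*(-1/176) = -39/176 - M/176)
(-495802 + 67496)*(L(-20, d(23, -16)) - 454965) = (-495802 + 67496)*((-39/176 - 1/176*23) - 454965) = -428306*((-39/176 - 23/176) - 454965) = -428306*(-31/88 - 454965) = -428306*(-40036951/88) = 8574033167503/44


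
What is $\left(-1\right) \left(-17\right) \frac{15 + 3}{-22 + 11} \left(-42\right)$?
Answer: $\frac{12852}{11} \approx 1168.4$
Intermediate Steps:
$\left(-1\right) \left(-17\right) \frac{15 + 3}{-22 + 11} \left(-42\right) = 17 \frac{18}{-11} \left(-42\right) = 17 \cdot 18 \left(- \frac{1}{11}\right) \left(-42\right) = 17 \left(- \frac{18}{11}\right) \left(-42\right) = \left(- \frac{306}{11}\right) \left(-42\right) = \frac{12852}{11}$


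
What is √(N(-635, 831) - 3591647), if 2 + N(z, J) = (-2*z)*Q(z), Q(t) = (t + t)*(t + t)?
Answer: 3*√227199039 ≈ 45219.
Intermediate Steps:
Q(t) = 4*t² (Q(t) = (2*t)*(2*t) = 4*t²)
N(z, J) = -2 - 8*z³ (N(z, J) = -2 + (-2*z)*(4*z²) = -2 - 8*z³)
√(N(-635, 831) - 3591647) = √((-2 - 8*(-635)³) - 3591647) = √((-2 - 8*(-256047875)) - 3591647) = √((-2 + 2048383000) - 3591647) = √(2048382998 - 3591647) = √2044791351 = 3*√227199039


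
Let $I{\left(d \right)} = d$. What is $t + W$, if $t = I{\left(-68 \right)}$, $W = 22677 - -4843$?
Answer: $27452$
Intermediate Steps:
$W = 27520$ ($W = 22677 + 4843 = 27520$)
$t = -68$
$t + W = -68 + 27520 = 27452$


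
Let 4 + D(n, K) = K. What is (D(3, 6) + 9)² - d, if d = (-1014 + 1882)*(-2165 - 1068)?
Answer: 2806365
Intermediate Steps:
D(n, K) = -4 + K
d = -2806244 (d = 868*(-3233) = -2806244)
(D(3, 6) + 9)² - d = ((-4 + 6) + 9)² - 1*(-2806244) = (2 + 9)² + 2806244 = 11² + 2806244 = 121 + 2806244 = 2806365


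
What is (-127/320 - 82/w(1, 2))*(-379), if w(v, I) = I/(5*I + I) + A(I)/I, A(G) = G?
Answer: 60006691/2240 ≈ 26789.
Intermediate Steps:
w(v, I) = 7/6 (w(v, I) = I/(5*I + I) + I/I = I/((6*I)) + 1 = I*(1/(6*I)) + 1 = 1/6 + 1 = 7/6)
(-127/320 - 82/w(1, 2))*(-379) = (-127/320 - 82/7/6)*(-379) = (-127*1/320 - 82*6/7)*(-379) = (-127/320 - 492/7)*(-379) = -158329/2240*(-379) = 60006691/2240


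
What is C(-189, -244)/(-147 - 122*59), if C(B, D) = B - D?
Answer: -11/1469 ≈ -0.0074881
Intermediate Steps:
C(-189, -244)/(-147 - 122*59) = (-189 - 1*(-244))/(-147 - 122*59) = (-189 + 244)/(-147 - 7198) = 55/(-7345) = 55*(-1/7345) = -11/1469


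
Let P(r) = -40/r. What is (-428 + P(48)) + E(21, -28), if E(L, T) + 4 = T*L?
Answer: -6125/6 ≈ -1020.8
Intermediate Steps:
E(L, T) = -4 + L*T (E(L, T) = -4 + T*L = -4 + L*T)
(-428 + P(48)) + E(21, -28) = (-428 - 40/48) + (-4 + 21*(-28)) = (-428 - 40*1/48) + (-4 - 588) = (-428 - ⅚) - 592 = -2573/6 - 592 = -6125/6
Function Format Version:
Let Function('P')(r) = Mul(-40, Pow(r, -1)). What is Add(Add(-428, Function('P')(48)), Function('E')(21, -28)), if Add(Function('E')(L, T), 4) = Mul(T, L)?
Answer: Rational(-6125, 6) ≈ -1020.8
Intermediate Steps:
Function('E')(L, T) = Add(-4, Mul(L, T)) (Function('E')(L, T) = Add(-4, Mul(T, L)) = Add(-4, Mul(L, T)))
Add(Add(-428, Function('P')(48)), Function('E')(21, -28)) = Add(Add(-428, Mul(-40, Pow(48, -1))), Add(-4, Mul(21, -28))) = Add(Add(-428, Mul(-40, Rational(1, 48))), Add(-4, -588)) = Add(Add(-428, Rational(-5, 6)), -592) = Add(Rational(-2573, 6), -592) = Rational(-6125, 6)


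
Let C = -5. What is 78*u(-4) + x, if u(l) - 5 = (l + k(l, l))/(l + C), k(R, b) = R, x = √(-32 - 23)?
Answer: 1378/3 + I*√55 ≈ 459.33 + 7.4162*I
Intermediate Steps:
x = I*√55 (x = √(-55) = I*√55 ≈ 7.4162*I)
u(l) = 5 + 2*l/(-5 + l) (u(l) = 5 + (l + l)/(l - 5) = 5 + (2*l)/(-5 + l) = 5 + 2*l/(-5 + l))
78*u(-4) + x = 78*((-25 + 7*(-4))/(-5 - 4)) + I*√55 = 78*((-25 - 28)/(-9)) + I*√55 = 78*(-⅑*(-53)) + I*√55 = 78*(53/9) + I*√55 = 1378/3 + I*√55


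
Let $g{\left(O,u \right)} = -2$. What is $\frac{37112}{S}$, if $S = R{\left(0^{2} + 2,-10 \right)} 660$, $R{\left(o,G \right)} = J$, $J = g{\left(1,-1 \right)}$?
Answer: $- \frac{4639}{165} \approx -28.115$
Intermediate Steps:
$J = -2$
$R{\left(o,G \right)} = -2$
$S = -1320$ ($S = \left(-2\right) 660 = -1320$)
$\frac{37112}{S} = \frac{37112}{-1320} = 37112 \left(- \frac{1}{1320}\right) = - \frac{4639}{165}$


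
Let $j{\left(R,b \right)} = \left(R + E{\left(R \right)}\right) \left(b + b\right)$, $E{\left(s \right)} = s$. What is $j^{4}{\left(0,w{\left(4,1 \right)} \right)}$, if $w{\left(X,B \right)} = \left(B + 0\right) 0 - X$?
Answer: $0$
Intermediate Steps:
$w{\left(X,B \right)} = - X$ ($w{\left(X,B \right)} = B 0 - X = 0 - X = - X$)
$j{\left(R,b \right)} = 4 R b$ ($j{\left(R,b \right)} = \left(R + R\right) \left(b + b\right) = 2 R 2 b = 4 R b$)
$j^{4}{\left(0,w{\left(4,1 \right)} \right)} = \left(4 \cdot 0 \left(\left(-1\right) 4\right)\right)^{4} = \left(4 \cdot 0 \left(-4\right)\right)^{4} = 0^{4} = 0$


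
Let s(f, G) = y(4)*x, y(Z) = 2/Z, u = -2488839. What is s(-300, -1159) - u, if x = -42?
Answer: 2488818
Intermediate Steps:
s(f, G) = -21 (s(f, G) = (2/4)*(-42) = (2*(¼))*(-42) = (½)*(-42) = -21)
s(-300, -1159) - u = -21 - 1*(-2488839) = -21 + 2488839 = 2488818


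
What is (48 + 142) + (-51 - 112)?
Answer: 27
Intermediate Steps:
(48 + 142) + (-51 - 112) = 190 - 163 = 27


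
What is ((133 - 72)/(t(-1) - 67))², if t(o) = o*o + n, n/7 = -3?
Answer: 3721/7569 ≈ 0.49161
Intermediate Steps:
n = -21 (n = 7*(-3) = -21)
t(o) = -21 + o² (t(o) = o*o - 21 = o² - 21 = -21 + o²)
((133 - 72)/(t(-1) - 67))² = ((133 - 72)/((-21 + (-1)²) - 67))² = (61/((-21 + 1) - 67))² = (61/(-20 - 67))² = (61/(-87))² = (61*(-1/87))² = (-61/87)² = 3721/7569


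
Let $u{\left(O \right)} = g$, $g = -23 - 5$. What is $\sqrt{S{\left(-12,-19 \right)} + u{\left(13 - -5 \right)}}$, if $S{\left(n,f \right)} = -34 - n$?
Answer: $5 i \sqrt{2} \approx 7.0711 i$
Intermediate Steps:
$g = -28$ ($g = -23 - 5 = -28$)
$u{\left(O \right)} = -28$
$\sqrt{S{\left(-12,-19 \right)} + u{\left(13 - -5 \right)}} = \sqrt{\left(-34 - -12\right) - 28} = \sqrt{\left(-34 + 12\right) - 28} = \sqrt{-22 - 28} = \sqrt{-50} = 5 i \sqrt{2}$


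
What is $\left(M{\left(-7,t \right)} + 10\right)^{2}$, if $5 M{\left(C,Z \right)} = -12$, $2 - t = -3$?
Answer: $\frac{1444}{25} \approx 57.76$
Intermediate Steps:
$t = 5$ ($t = 2 - -3 = 2 + 3 = 5$)
$M{\left(C,Z \right)} = - \frac{12}{5}$ ($M{\left(C,Z \right)} = \frac{1}{5} \left(-12\right) = - \frac{12}{5}$)
$\left(M{\left(-7,t \right)} + 10\right)^{2} = \left(- \frac{12}{5} + 10\right)^{2} = \left(\frac{38}{5}\right)^{2} = \frac{1444}{25}$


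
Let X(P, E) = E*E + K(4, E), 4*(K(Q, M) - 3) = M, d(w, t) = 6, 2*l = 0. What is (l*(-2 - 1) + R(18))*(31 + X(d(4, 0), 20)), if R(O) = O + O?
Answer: 15804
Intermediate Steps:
l = 0 (l = (½)*0 = 0)
R(O) = 2*O
K(Q, M) = 3 + M/4
X(P, E) = 3 + E² + E/4 (X(P, E) = E*E + (3 + E/4) = E² + (3 + E/4) = 3 + E² + E/4)
(l*(-2 - 1) + R(18))*(31 + X(d(4, 0), 20)) = (0*(-2 - 1) + 2*18)*(31 + (3 + 20² + (¼)*20)) = (0*(-3) + 36)*(31 + (3 + 400 + 5)) = (0 + 36)*(31 + 408) = 36*439 = 15804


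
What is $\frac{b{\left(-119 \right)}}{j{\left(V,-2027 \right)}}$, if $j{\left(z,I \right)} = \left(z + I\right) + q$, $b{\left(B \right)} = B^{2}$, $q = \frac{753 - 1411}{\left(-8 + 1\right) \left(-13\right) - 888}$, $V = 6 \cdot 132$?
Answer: $- \frac{663901}{57861} \approx -11.474$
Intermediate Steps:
$V = 792$
$q = \frac{658}{797}$ ($q = - \frac{658}{\left(-7\right) \left(-13\right) - 888} = - \frac{658}{91 - 888} = - \frac{658}{-797} = \left(-658\right) \left(- \frac{1}{797}\right) = \frac{658}{797} \approx 0.8256$)
$j{\left(z,I \right)} = \frac{658}{797} + I + z$ ($j{\left(z,I \right)} = \left(z + I\right) + \frac{658}{797} = \left(I + z\right) + \frac{658}{797} = \frac{658}{797} + I + z$)
$\frac{b{\left(-119 \right)}}{j{\left(V,-2027 \right)}} = \frac{\left(-119\right)^{2}}{\frac{658}{797} - 2027 + 792} = \frac{14161}{- \frac{983637}{797}} = 14161 \left(- \frac{797}{983637}\right) = - \frac{663901}{57861}$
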